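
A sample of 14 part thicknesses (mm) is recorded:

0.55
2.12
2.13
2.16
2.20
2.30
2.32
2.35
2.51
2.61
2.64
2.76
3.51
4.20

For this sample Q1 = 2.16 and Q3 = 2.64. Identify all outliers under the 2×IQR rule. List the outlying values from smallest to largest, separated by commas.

IQR = Q3 − Q1 = 2.64 − 2.16 = 0.48.
Lower fence = Q1 − 2·IQR = 2.16 − 0.96 = 1.20.
Upper fence = Q3 + 2·IQR = 2.64 + 0.96 = 3.60.
0.55 < 1.20 → outlier.
4.20 > 3.60 → outlier.
All remaining values lie within [1.20, 3.60].

0.55, 4.20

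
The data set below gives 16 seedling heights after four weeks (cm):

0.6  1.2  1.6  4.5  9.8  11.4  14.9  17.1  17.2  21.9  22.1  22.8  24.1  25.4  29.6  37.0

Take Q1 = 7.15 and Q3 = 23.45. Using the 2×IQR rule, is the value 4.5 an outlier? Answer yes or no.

IQR = Q3 − Q1 = 23.45 − 7.15 = 16.30.
Lower fence = Q1 − 2·IQR = 7.15 − 32.60 = -25.45.
Upper fence = Q3 + 2·IQR = 23.45 + 32.60 = 56.05.
4.5 lies within [-25.45, 56.05].

no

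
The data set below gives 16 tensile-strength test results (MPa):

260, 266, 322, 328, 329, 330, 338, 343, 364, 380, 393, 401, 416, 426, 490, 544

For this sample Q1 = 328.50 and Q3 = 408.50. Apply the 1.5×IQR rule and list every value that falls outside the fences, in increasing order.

544

IQR = Q3 − Q1 = 408.50 − 328.50 = 80.00.
Lower fence = Q1 − 1.5·IQR = 328.50 − 120.00 = 208.50.
Upper fence = Q3 + 1.5·IQR = 408.50 + 120.00 = 528.50.
544 > 528.50 → outlier.
All remaining values lie within [208.50, 528.50].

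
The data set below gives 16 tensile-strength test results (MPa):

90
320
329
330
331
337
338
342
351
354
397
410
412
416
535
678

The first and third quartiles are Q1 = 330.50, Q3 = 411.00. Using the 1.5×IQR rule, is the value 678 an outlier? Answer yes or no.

IQR = Q3 − Q1 = 411.00 − 330.50 = 80.50.
Lower fence = Q1 − 1.5·IQR = 330.50 − 120.75 = 209.75.
Upper fence = Q3 + 1.5·IQR = 411.00 + 120.75 = 531.75.
678 lies above the upper fence.

yes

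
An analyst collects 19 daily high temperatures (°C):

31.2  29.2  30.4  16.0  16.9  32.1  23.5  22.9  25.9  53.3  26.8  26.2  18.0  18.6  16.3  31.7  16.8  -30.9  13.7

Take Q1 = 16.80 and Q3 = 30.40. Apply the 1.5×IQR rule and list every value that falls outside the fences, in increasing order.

-30.9, 53.3

IQR = Q3 − Q1 = 30.40 − 16.80 = 13.60.
Lower fence = Q1 − 1.5·IQR = 16.80 − 20.40 = -3.60.
Upper fence = Q3 + 1.5·IQR = 30.40 + 20.40 = 50.80.
-30.9 < -3.60 → outlier.
53.3 > 50.80 → outlier.
All remaining values lie within [-3.60, 50.80].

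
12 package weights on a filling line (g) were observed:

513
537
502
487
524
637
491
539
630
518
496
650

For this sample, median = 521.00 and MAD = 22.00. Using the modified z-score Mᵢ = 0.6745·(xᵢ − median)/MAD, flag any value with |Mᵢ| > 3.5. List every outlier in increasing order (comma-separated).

637, 650

|Mᵢ| > 3.5 ⇔ |xᵢ − 521.00| > 3.5·22.00/0.6745 = 114.16.
So outliers lie outside [406.84, 635.16].
637: M = 3.56 → outlier.
650: M = 3.96 → outlier.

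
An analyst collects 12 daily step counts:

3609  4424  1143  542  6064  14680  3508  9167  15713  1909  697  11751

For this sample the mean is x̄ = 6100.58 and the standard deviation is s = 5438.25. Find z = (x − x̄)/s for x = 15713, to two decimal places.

z = (15713 − 6100.58) / 5438.25 = 1.77.

1.77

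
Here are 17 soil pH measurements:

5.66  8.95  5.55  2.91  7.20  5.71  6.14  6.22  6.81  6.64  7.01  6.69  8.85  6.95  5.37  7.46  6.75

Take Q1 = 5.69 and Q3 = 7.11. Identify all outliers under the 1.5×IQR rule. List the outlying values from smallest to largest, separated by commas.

IQR = Q3 − Q1 = 7.11 − 5.69 = 1.42.
Lower fence = Q1 − 1.5·IQR = 5.69 − 2.13 = 3.56.
Upper fence = Q3 + 1.5·IQR = 7.11 + 2.13 = 9.24.
2.91 < 3.56 → outlier.
All remaining values lie within [3.56, 9.24].

2.91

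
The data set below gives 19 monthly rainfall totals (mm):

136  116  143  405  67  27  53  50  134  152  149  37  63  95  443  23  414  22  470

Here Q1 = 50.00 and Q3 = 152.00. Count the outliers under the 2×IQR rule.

4

IQR = 102.00; fences at 50.00 − 204.00 = -154.00 and 152.00 + 204.00 = 356.00.
Outside the cutoffs: 405, 414, 443, 470.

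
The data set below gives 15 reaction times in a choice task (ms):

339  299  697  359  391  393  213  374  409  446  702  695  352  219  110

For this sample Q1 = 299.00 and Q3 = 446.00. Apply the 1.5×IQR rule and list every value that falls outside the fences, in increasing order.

695, 697, 702

IQR = Q3 − Q1 = 446.00 − 299.00 = 147.00.
Lower fence = Q1 − 1.5·IQR = 299.00 − 220.50 = 78.50.
Upper fence = Q3 + 1.5·IQR = 446.00 + 220.50 = 666.50.
695 > 666.50 → outlier.
697 > 666.50 → outlier.
702 > 666.50 → outlier.
All remaining values lie within [78.50, 666.50].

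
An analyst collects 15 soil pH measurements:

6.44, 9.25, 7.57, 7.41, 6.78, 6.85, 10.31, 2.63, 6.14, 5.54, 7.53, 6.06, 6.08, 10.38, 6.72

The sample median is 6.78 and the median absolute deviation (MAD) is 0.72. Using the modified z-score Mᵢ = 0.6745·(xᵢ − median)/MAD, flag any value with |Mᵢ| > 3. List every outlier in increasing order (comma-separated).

2.63, 10.31, 10.38

|Mᵢ| > 3 ⇔ |xᵢ − 6.78| > 3·0.72/0.6745 = 3.20.
So outliers lie outside [3.58, 9.98].
2.63: M = -3.89 → outlier.
10.31: M = 3.31 → outlier.
10.38: M = 3.37 → outlier.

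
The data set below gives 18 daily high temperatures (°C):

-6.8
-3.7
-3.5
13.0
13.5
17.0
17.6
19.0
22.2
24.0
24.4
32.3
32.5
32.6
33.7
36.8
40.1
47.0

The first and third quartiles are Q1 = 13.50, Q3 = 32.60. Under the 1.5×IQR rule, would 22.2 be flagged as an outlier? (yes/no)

IQR = Q3 − Q1 = 32.60 − 13.50 = 19.10.
Lower fence = Q1 − 1.5·IQR = 13.50 − 28.65 = -15.15.
Upper fence = Q3 + 1.5·IQR = 32.60 + 28.65 = 61.25.
22.2 lies within [-15.15, 61.25].

no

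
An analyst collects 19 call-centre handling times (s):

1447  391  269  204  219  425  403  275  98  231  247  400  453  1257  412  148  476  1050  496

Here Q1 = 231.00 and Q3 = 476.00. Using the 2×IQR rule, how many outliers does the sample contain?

IQR = 245.00; fences at 231.00 − 490.00 = -259.00 and 476.00 + 490.00 = 966.00.
Outside the cutoffs: 1050, 1257, 1447.

3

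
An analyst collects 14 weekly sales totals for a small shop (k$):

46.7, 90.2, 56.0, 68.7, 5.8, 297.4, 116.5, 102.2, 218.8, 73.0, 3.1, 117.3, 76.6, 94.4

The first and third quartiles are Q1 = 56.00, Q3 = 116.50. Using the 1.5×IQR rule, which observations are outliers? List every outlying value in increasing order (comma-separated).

218.8, 297.4

IQR = Q3 − Q1 = 116.50 − 56.00 = 60.50.
Lower fence = Q1 − 1.5·IQR = 56.00 − 90.75 = -34.75.
Upper fence = Q3 + 1.5·IQR = 116.50 + 90.75 = 207.25.
218.8 > 207.25 → outlier.
297.4 > 207.25 → outlier.
All remaining values lie within [-34.75, 207.25].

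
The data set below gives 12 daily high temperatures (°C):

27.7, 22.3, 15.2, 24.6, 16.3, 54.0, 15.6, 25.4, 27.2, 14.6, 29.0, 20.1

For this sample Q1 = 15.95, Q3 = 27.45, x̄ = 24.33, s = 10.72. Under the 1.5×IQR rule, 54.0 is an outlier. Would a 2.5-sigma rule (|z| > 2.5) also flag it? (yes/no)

z = (54.0 − 24.33) / 10.72 = 2.77.
|z| = 2.77 > 2.5.

yes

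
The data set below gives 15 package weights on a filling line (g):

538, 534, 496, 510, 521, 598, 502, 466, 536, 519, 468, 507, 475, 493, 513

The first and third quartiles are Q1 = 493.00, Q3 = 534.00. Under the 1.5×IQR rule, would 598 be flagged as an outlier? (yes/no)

yes

IQR = Q3 − Q1 = 534.00 − 493.00 = 41.00.
Lower fence = Q1 − 1.5·IQR = 493.00 − 61.50 = 431.50.
Upper fence = Q3 + 1.5·IQR = 534.00 + 61.50 = 595.50.
598 lies above the upper fence.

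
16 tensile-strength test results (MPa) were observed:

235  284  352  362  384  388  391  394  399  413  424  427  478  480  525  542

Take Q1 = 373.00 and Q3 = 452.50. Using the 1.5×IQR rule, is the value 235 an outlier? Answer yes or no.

IQR = Q3 − Q1 = 452.50 − 373.00 = 79.50.
Lower fence = Q1 − 1.5·IQR = 373.00 − 119.25 = 253.75.
Upper fence = Q3 + 1.5·IQR = 452.50 + 119.25 = 571.75.
235 lies below the lower fence.

yes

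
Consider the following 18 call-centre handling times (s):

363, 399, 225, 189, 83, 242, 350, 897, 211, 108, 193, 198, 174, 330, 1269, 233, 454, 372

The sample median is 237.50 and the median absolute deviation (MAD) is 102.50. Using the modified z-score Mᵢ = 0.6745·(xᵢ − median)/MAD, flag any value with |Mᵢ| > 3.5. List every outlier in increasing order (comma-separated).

|Mᵢ| > 3.5 ⇔ |xᵢ − 237.50| > 3.5·102.50/0.6745 = 531.88.
So outliers lie outside [-294.38, 769.38].
897: M = 4.34 → outlier.
1269: M = 6.79 → outlier.

897, 1269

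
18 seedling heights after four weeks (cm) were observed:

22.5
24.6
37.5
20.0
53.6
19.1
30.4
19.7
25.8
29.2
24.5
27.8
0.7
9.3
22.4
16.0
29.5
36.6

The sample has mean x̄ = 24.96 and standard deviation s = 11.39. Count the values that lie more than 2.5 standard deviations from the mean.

Cutoffs: x̄ ± 2.5s = [-3.515, 53.435].
Outside the cutoffs: 53.6.

1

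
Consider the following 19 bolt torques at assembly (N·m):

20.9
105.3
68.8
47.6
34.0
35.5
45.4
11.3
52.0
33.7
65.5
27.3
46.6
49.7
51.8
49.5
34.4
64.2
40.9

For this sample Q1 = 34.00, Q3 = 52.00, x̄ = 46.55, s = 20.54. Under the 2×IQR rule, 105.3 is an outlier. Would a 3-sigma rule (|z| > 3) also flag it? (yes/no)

no

z = (105.3 − 46.55) / 20.54 = 2.86.
|z| = 2.86 ≤ 3.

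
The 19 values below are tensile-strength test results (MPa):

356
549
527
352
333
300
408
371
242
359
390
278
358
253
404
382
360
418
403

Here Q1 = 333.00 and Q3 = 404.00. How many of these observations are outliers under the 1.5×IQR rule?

IQR = 71.00; fences at 333.00 − 106.50 = 226.50 and 404.00 + 106.50 = 510.50.
Outside the cutoffs: 527, 549.

2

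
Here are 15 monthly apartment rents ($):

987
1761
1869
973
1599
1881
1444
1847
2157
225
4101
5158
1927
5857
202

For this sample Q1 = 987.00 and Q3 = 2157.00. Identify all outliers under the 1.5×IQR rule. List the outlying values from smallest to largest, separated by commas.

IQR = Q3 − Q1 = 2157.00 − 987.00 = 1170.00.
Lower fence = Q1 − 1.5·IQR = 987.00 − 1755.00 = -768.00.
Upper fence = Q3 + 1.5·IQR = 2157.00 + 1755.00 = 3912.00.
4101 > 3912.00 → outlier.
5158 > 3912.00 → outlier.
5857 > 3912.00 → outlier.
All remaining values lie within [-768.00, 3912.00].

4101, 5158, 5857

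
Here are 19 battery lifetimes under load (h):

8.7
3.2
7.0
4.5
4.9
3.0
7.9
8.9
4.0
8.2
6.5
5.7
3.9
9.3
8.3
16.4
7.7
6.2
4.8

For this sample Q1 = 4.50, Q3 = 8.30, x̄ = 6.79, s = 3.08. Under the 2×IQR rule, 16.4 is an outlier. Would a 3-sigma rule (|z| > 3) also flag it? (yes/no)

yes

z = (16.4 − 6.79) / 3.08 = 3.12.
|z| = 3.12 > 3.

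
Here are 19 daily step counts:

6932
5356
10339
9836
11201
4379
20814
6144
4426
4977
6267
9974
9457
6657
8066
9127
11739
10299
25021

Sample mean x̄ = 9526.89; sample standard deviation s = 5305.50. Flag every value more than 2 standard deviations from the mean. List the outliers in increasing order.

20814, 25021

Cutoffs at x̄ ± 2s: 9526.89 ± 2·5305.50 = [-1084.11, 20137.89].
20814: z = 2.13, |z| > 2 → outlier.
25021: z = 2.92, |z| > 2 → outlier.
Every other value lies within [-1084.11, 20137.89].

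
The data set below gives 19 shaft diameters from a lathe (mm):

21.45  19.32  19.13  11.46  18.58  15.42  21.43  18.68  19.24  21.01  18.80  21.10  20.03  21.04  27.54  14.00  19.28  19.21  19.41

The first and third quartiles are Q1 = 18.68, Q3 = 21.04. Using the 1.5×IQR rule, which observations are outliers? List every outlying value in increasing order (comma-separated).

IQR = Q3 − Q1 = 21.04 − 18.68 = 2.36.
Lower fence = Q1 − 1.5·IQR = 18.68 − 3.54 = 15.14.
Upper fence = Q3 + 1.5·IQR = 21.04 + 3.54 = 24.58.
11.46 < 15.14 → outlier.
14.00 < 15.14 → outlier.
27.54 > 24.58 → outlier.
All remaining values lie within [15.14, 24.58].

11.46, 14.00, 27.54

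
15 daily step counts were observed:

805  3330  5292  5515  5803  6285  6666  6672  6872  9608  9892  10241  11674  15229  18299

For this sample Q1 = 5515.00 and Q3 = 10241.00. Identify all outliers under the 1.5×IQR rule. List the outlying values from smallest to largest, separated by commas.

18299

IQR = Q3 − Q1 = 10241.00 − 5515.00 = 4726.00.
Lower fence = Q1 − 1.5·IQR = 5515.00 − 7089.00 = -1574.00.
Upper fence = Q3 + 1.5·IQR = 10241.00 + 7089.00 = 17330.00.
18299 > 17330.00 → outlier.
All remaining values lie within [-1574.00, 17330.00].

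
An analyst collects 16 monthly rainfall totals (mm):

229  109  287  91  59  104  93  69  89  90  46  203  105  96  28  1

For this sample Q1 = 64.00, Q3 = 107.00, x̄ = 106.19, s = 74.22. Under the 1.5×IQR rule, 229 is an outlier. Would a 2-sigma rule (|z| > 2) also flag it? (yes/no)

z = (229 − 106.19) / 74.22 = 1.65.
|z| = 1.65 ≤ 2.

no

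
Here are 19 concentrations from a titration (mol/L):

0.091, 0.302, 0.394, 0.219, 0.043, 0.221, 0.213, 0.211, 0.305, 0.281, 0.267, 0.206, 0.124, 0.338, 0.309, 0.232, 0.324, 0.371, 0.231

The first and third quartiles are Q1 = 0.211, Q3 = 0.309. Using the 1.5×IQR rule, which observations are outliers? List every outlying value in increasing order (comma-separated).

IQR = Q3 − Q1 = 0.309 − 0.211 = 0.098.
Lower fence = Q1 − 1.5·IQR = 0.211 − 0.147 = 0.064.
Upper fence = Q3 + 1.5·IQR = 0.309 + 0.147 = 0.456.
0.043 < 0.064 → outlier.
All remaining values lie within [0.064, 0.456].

0.043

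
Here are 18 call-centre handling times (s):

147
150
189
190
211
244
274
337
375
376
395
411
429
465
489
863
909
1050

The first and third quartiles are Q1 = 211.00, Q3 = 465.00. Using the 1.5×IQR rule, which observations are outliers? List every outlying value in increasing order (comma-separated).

863, 909, 1050

IQR = Q3 − Q1 = 465.00 − 211.00 = 254.00.
Lower fence = Q1 − 1.5·IQR = 211.00 − 381.00 = -170.00.
Upper fence = Q3 + 1.5·IQR = 465.00 + 381.00 = 846.00.
863 > 846.00 → outlier.
909 > 846.00 → outlier.
1050 > 846.00 → outlier.
All remaining values lie within [-170.00, 846.00].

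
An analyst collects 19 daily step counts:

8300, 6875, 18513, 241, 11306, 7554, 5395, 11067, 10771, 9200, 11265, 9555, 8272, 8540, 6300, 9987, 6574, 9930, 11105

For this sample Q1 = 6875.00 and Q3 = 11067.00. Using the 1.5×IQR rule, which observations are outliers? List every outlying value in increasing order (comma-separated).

IQR = Q3 − Q1 = 11067.00 − 6875.00 = 4192.00.
Lower fence = Q1 − 1.5·IQR = 6875.00 − 6288.00 = 587.00.
Upper fence = Q3 + 1.5·IQR = 11067.00 + 6288.00 = 17355.00.
241 < 587.00 → outlier.
18513 > 17355.00 → outlier.
All remaining values lie within [587.00, 17355.00].

241, 18513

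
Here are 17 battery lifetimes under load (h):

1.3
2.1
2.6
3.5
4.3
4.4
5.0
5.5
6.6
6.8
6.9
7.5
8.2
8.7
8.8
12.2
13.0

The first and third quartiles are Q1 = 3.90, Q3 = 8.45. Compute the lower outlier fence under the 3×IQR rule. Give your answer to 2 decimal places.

IQR = Q3 − Q1 = 8.45 − 3.90 = 4.55.
Lower fence = Q1 − 3·IQR = 3.90 − 13.65 = -9.75.
Upper fence = Q3 + 3·IQR = 8.45 + 13.65 = 22.10.

-9.75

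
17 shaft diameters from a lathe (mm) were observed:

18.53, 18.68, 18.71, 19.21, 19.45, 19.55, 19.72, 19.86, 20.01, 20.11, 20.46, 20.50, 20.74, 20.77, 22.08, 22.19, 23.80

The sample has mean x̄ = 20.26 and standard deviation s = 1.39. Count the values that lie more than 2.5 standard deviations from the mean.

Cutoffs: x̄ ± 2.5s = [16.785, 23.735].
Outside the cutoffs: 23.80.

1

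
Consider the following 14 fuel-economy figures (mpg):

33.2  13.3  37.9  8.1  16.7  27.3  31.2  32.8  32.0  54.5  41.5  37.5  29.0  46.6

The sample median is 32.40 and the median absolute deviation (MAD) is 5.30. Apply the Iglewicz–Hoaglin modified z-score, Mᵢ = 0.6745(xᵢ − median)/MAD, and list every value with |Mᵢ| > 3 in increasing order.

8.1

|Mᵢ| > 3 ⇔ |xᵢ − 32.40| > 3·5.30/0.6745 = 23.57.
So outliers lie outside [8.83, 55.97].
8.1: M = -3.09 → outlier.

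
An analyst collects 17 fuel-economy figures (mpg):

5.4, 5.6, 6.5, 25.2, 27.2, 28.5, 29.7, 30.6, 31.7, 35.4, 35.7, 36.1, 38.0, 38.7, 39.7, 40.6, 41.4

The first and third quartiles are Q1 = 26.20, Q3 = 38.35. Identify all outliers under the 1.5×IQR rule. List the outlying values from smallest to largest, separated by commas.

5.4, 5.6, 6.5

IQR = Q3 − Q1 = 38.35 − 26.20 = 12.15.
Lower fence = Q1 − 1.5·IQR = 26.20 − 18.225 = 7.975.
Upper fence = Q3 + 1.5·IQR = 38.35 + 18.225 = 56.575.
5.4 < 7.975 → outlier.
5.6 < 7.975 → outlier.
6.5 < 7.975 → outlier.
All remaining values lie within [7.975, 56.575].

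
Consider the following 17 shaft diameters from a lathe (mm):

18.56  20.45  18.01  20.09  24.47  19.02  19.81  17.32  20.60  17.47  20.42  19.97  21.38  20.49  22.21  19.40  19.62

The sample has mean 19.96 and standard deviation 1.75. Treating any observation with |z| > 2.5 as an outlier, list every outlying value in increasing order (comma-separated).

Cutoffs at x̄ ± 2.5s: 19.96 ± 2.5·1.75 = [15.585, 24.335].
24.47: z = 2.58, |z| > 2.5 → outlier.
Every other value lies within [15.585, 24.335].

24.47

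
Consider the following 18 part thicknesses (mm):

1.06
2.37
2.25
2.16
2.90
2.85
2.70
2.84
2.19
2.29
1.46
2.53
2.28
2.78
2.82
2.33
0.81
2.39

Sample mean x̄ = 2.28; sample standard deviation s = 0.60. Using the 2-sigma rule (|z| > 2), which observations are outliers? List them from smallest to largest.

0.81, 1.06

Cutoffs at x̄ ± 2s: 2.28 ± 2·0.60 = [1.08, 3.48].
0.81: z = -2.45, |z| > 2 → outlier.
1.06: z = -2.03, |z| > 2 → outlier.
Every other value lies within [1.08, 3.48].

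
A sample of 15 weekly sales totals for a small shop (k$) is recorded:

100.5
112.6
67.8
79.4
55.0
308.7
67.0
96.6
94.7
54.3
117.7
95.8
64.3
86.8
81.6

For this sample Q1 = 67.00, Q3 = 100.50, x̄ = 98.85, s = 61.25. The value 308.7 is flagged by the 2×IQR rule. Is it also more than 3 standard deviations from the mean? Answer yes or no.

yes

z = (308.7 − 98.85) / 61.25 = 3.43.
|z| = 3.43 > 3.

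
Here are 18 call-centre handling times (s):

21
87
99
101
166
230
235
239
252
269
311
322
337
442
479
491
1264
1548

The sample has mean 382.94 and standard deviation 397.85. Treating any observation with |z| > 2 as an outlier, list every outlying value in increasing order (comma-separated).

Cutoffs at x̄ ± 2s: 382.94 ± 2·397.85 = [-412.76, 1178.64].
1264: z = 2.21, |z| > 2 → outlier.
1548: z = 2.93, |z| > 2 → outlier.
Every other value lies within [-412.76, 1178.64].

1264, 1548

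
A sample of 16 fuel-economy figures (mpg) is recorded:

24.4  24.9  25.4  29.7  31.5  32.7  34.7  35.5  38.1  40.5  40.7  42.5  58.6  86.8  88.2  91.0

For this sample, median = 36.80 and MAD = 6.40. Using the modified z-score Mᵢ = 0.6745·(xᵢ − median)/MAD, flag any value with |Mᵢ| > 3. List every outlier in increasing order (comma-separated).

86.8, 88.2, 91.0

|Mᵢ| > 3 ⇔ |xᵢ − 36.80| > 3·6.40/0.6745 = 28.47.
So outliers lie outside [8.33, 65.27].
86.8: M = 5.27 → outlier.
88.2: M = 5.42 → outlier.
91.0: M = 5.71 → outlier.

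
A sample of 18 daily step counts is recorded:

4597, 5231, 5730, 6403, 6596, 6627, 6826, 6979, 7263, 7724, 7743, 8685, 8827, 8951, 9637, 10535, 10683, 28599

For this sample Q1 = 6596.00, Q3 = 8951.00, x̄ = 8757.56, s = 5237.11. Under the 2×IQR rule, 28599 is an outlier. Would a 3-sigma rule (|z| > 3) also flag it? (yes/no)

yes

z = (28599 − 8757.56) / 5237.11 = 3.79.
|z| = 3.79 > 3.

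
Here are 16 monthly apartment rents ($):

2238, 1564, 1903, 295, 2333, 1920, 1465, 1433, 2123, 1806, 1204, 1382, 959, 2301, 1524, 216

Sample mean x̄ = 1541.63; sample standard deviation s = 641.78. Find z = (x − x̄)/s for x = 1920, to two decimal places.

0.59

z = (1920 − 1541.63) / 641.78 = 0.59.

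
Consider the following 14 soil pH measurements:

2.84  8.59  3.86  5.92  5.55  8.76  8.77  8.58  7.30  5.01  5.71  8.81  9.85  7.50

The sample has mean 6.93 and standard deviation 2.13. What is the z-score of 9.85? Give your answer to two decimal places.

1.37

z = (9.85 − 6.93) / 2.13 = 1.37.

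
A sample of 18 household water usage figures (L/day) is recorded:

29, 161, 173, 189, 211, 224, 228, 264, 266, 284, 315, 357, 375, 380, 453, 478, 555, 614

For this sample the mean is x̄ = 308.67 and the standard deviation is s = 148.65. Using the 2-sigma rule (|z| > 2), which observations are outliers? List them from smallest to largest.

614

Cutoffs at x̄ ± 2s: 308.67 ± 2·148.65 = [11.37, 605.97].
614: z = 2.05, |z| > 2 → outlier.
Every other value lies within [11.37, 605.97].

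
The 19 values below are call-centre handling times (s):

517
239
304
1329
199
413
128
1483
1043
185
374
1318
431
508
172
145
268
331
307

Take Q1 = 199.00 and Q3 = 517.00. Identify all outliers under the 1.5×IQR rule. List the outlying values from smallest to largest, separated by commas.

1043, 1318, 1329, 1483

IQR = Q3 − Q1 = 517.00 − 199.00 = 318.00.
Lower fence = Q1 − 1.5·IQR = 199.00 − 477.00 = -278.00.
Upper fence = Q3 + 1.5·IQR = 517.00 + 477.00 = 994.00.
1043 > 994.00 → outlier.
1318 > 994.00 → outlier.
1329 > 994.00 → outlier.
1483 > 994.00 → outlier.
All remaining values lie within [-278.00, 994.00].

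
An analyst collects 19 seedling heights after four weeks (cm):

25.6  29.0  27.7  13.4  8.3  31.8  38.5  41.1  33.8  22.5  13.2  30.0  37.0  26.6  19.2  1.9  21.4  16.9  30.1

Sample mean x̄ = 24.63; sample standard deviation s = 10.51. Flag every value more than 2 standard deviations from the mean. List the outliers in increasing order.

Cutoffs at x̄ ± 2s: 24.63 ± 2·10.51 = [3.61, 45.65].
1.9: z = -2.16, |z| > 2 → outlier.
Every other value lies within [3.61, 45.65].

1.9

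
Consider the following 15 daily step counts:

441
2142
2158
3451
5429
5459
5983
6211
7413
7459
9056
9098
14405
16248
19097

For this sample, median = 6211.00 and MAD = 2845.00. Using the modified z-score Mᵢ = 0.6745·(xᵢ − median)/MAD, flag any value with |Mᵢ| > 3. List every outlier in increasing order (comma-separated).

|Mᵢ| > 3 ⇔ |xᵢ − 6211.00| > 3·2845.00/0.6745 = 12653.82.
So outliers lie outside [-6442.82, 18864.82].
19097: M = 3.06 → outlier.

19097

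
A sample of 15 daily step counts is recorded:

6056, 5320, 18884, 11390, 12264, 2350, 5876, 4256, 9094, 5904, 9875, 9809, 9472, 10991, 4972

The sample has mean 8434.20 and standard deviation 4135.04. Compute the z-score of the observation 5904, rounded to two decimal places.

-0.61

z = (5904 − 8434.20) / 4135.04 = -0.61.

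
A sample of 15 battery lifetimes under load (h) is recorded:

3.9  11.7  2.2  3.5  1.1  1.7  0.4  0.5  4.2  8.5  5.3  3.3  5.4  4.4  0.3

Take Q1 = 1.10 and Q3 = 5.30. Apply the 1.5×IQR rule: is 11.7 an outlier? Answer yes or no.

yes

IQR = Q3 − Q1 = 5.30 − 1.10 = 4.20.
Lower fence = Q1 − 1.5·IQR = 1.10 − 6.30 = -5.20.
Upper fence = Q3 + 1.5·IQR = 5.30 + 6.30 = 11.60.
11.7 lies above the upper fence.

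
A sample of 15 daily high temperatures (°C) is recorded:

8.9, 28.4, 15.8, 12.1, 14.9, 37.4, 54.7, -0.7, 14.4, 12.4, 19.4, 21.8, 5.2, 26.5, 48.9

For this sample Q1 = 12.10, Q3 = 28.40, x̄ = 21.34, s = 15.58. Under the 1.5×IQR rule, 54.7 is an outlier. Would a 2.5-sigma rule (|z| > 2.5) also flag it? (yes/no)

no

z = (54.7 − 21.34) / 15.58 = 2.14.
|z| = 2.14 ≤ 2.5.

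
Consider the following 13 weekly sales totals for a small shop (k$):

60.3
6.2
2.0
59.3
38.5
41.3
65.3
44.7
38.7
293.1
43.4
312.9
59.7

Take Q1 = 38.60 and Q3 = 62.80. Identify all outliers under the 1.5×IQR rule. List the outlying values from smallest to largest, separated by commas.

2.0, 293.1, 312.9

IQR = Q3 − Q1 = 62.80 − 38.60 = 24.20.
Lower fence = Q1 − 1.5·IQR = 38.60 − 36.30 = 2.30.
Upper fence = Q3 + 1.5·IQR = 62.80 + 36.30 = 99.10.
2.0 < 2.30 → outlier.
293.1 > 99.10 → outlier.
312.9 > 99.10 → outlier.
All remaining values lie within [2.30, 99.10].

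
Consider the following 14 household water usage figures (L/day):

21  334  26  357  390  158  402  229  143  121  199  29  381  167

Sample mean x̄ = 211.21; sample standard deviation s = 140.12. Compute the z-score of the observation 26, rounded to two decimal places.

z = (26 − 211.21) / 140.12 = -1.32.

-1.32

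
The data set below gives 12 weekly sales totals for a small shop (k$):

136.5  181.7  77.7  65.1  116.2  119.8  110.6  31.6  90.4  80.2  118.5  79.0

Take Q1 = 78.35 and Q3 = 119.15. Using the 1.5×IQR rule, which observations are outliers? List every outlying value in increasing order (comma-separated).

181.7

IQR = Q3 − Q1 = 119.15 − 78.35 = 40.80.
Lower fence = Q1 − 1.5·IQR = 78.35 − 61.20 = 17.15.
Upper fence = Q3 + 1.5·IQR = 119.15 + 61.20 = 180.35.
181.7 > 180.35 → outlier.
All remaining values lie within [17.15, 180.35].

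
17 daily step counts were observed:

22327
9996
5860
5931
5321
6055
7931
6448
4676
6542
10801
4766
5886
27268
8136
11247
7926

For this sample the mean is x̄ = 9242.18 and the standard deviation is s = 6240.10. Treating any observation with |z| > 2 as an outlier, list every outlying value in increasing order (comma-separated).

22327, 27268

Cutoffs at x̄ ± 2s: 9242.18 ± 2·6240.10 = [-3238.02, 21722.38].
22327: z = 2.10, |z| > 2 → outlier.
27268: z = 2.89, |z| > 2 → outlier.
Every other value lies within [-3238.02, 21722.38].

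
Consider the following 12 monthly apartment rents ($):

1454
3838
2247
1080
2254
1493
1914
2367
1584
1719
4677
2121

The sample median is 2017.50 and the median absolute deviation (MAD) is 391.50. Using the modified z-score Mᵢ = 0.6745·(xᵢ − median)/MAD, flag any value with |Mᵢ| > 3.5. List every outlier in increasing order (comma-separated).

|Mᵢ| > 3.5 ⇔ |xᵢ − 2017.50| > 3.5·391.50/0.6745 = 2031.50.
So outliers lie outside [-14.00, 4049.00].
4677: M = 4.58 → outlier.

4677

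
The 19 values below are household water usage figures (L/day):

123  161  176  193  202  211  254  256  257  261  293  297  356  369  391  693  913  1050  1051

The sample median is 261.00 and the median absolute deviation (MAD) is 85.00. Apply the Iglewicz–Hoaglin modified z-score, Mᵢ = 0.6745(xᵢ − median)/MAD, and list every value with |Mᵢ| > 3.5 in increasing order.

|Mᵢ| > 3.5 ⇔ |xᵢ − 261.00| > 3.5·85.00/0.6745 = 441.07.
So outliers lie outside [-180.07, 702.07].
913: M = 5.17 → outlier.
1050: M = 6.26 → outlier.
1051: M = 6.27 → outlier.

913, 1050, 1051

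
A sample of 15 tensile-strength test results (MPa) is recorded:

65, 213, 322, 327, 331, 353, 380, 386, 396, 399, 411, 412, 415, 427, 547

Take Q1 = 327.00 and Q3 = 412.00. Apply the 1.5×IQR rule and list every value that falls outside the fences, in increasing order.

65, 547

IQR = Q3 − Q1 = 412.00 − 327.00 = 85.00.
Lower fence = Q1 − 1.5·IQR = 327.00 − 127.50 = 199.50.
Upper fence = Q3 + 1.5·IQR = 412.00 + 127.50 = 539.50.
65 < 199.50 → outlier.
547 > 539.50 → outlier.
All remaining values lie within [199.50, 539.50].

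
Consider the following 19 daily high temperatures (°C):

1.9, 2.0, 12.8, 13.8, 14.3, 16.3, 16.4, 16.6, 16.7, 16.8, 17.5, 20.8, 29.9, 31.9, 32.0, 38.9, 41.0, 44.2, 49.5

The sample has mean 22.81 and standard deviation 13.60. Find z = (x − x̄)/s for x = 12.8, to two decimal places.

-0.74

z = (12.8 − 22.81) / 13.60 = -0.74.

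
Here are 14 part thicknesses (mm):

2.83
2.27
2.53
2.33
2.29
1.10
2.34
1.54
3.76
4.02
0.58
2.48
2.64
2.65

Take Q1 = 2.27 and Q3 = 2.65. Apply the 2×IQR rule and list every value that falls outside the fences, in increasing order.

IQR = Q3 − Q1 = 2.65 − 2.27 = 0.38.
Lower fence = Q1 − 2·IQR = 2.27 − 0.76 = 1.51.
Upper fence = Q3 + 2·IQR = 2.65 + 0.76 = 3.41.
0.58 < 1.51 → outlier.
1.10 < 1.51 → outlier.
3.76 > 3.41 → outlier.
4.02 > 3.41 → outlier.
All remaining values lie within [1.51, 3.41].

0.58, 1.10, 3.76, 4.02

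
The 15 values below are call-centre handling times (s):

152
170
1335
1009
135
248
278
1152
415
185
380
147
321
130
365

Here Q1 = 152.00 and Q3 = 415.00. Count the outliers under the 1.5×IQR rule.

3

IQR = 263.00; fences at 152.00 − 394.50 = -242.50 and 415.00 + 394.50 = 809.50.
Outside the cutoffs: 1009, 1152, 1335.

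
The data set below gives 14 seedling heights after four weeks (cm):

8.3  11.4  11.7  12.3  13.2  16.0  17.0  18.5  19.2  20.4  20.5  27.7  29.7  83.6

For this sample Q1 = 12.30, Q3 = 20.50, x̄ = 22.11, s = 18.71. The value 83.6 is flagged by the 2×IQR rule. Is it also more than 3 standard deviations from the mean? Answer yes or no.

yes

z = (83.6 − 22.11) / 18.71 = 3.29.
|z| = 3.29 > 3.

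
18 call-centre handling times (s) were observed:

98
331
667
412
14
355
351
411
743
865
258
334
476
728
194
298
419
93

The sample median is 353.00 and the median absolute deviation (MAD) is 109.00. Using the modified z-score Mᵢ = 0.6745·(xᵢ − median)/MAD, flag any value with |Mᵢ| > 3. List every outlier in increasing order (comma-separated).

865

|Mᵢ| > 3 ⇔ |xᵢ − 353.00| > 3·109.00/0.6745 = 484.80.
So outliers lie outside [-131.80, 837.80].
865: M = 3.17 → outlier.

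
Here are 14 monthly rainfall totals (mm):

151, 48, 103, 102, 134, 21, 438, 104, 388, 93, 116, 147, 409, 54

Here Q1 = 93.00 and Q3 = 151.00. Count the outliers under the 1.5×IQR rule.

IQR = 58.00; fences at 93.00 − 87.00 = 6.00 and 151.00 + 87.00 = 238.00.
Outside the cutoffs: 388, 409, 438.

3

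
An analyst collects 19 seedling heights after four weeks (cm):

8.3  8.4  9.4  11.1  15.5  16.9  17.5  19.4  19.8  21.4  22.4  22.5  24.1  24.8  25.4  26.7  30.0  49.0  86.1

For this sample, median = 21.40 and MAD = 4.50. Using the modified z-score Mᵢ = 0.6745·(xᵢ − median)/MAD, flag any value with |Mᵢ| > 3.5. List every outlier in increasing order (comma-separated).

49.0, 86.1

|Mᵢ| > 3.5 ⇔ |xᵢ − 21.40| > 3.5·4.50/0.6745 = 23.35.
So outliers lie outside [-1.95, 44.75].
49.0: M = 4.14 → outlier.
86.1: M = 9.70 → outlier.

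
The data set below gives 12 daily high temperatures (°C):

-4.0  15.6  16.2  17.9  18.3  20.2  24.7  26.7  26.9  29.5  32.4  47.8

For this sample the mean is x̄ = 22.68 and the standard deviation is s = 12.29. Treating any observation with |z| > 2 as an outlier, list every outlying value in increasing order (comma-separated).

Cutoffs at x̄ ± 2s: 22.68 ± 2·12.29 = [-1.90, 47.26].
-4.0: z = -2.17, |z| > 2 → outlier.
47.8: z = 2.04, |z| > 2 → outlier.
Every other value lies within [-1.90, 47.26].

-4.0, 47.8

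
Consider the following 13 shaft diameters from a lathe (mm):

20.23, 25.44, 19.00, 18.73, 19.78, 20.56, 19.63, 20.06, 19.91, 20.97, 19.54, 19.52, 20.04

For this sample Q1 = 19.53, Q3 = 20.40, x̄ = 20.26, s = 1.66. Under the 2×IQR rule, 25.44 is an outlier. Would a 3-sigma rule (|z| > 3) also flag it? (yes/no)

yes

z = (25.44 − 20.26) / 1.66 = 3.12.
|z| = 3.12 > 3.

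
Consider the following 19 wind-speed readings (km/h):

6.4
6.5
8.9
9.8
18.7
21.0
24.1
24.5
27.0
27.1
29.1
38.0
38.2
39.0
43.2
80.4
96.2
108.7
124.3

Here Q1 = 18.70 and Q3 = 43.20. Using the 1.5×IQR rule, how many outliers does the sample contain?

4

IQR = 24.50; fences at 18.70 − 36.75 = -18.05 and 43.20 + 36.75 = 79.95.
Outside the cutoffs: 80.4, 96.2, 108.7, 124.3.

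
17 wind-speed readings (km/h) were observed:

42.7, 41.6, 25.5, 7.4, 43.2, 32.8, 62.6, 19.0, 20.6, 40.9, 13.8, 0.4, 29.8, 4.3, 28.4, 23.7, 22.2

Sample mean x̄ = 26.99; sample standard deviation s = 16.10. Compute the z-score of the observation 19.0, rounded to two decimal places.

-0.50

z = (19.0 − 26.99) / 16.10 = -0.50.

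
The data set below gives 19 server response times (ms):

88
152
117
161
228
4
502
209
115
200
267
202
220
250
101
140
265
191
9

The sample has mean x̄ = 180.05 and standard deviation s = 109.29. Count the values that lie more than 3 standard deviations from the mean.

0

Cutoffs: x̄ ± 3s = [-147.82, 507.92].
Every value lies within the cutoffs.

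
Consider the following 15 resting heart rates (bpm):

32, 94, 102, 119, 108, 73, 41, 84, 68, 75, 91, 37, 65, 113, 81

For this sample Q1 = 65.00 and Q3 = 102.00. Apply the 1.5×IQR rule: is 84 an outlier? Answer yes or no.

IQR = Q3 − Q1 = 102.00 − 65.00 = 37.00.
Lower fence = Q1 − 1.5·IQR = 65.00 − 55.50 = 9.50.
Upper fence = Q3 + 1.5·IQR = 102.00 + 55.50 = 157.50.
84 lies within [9.50, 157.50].

no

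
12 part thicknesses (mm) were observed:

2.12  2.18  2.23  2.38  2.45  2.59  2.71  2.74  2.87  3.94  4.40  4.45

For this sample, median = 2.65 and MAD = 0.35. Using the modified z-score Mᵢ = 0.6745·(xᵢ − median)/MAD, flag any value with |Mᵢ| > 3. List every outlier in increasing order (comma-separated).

4.40, 4.45

|Mᵢ| > 3 ⇔ |xᵢ − 2.65| > 3·0.35/0.6745 = 1.56.
So outliers lie outside [1.09, 4.21].
4.40: M = 3.37 → outlier.
4.45: M = 3.47 → outlier.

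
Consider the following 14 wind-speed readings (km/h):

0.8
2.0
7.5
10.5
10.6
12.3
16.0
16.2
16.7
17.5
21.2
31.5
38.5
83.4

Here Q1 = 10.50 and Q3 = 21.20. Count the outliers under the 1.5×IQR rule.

IQR = 10.70; fences at 10.50 − 16.05 = -5.55 and 21.20 + 16.05 = 37.25.
Outside the cutoffs: 38.5, 83.4.

2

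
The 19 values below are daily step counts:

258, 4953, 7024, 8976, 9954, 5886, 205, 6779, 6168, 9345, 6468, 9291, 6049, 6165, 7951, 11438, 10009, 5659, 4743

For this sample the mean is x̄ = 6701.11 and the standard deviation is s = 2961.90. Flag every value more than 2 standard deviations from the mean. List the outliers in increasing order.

Cutoffs at x̄ ± 2s: 6701.11 ± 2·2961.90 = [777.31, 12624.91].
205: z = -2.19, |z| > 2 → outlier.
258: z = -2.18, |z| > 2 → outlier.
Every other value lies within [777.31, 12624.91].

205, 258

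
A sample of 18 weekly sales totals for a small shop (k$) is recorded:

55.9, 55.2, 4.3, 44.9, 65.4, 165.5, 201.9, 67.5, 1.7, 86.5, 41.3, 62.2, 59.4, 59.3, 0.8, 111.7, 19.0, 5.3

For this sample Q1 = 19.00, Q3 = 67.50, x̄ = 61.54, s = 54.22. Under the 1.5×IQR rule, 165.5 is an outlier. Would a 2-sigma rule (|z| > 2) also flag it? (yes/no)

no

z = (165.5 − 61.54) / 54.22 = 1.92.
|z| = 1.92 ≤ 2.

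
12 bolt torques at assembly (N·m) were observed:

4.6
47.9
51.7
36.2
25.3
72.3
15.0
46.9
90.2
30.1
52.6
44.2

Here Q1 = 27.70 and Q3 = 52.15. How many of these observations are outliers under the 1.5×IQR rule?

1

IQR = 24.45; fences at 27.70 − 36.675 = -8.975 and 52.15 + 36.675 = 88.825.
Outside the cutoffs: 90.2.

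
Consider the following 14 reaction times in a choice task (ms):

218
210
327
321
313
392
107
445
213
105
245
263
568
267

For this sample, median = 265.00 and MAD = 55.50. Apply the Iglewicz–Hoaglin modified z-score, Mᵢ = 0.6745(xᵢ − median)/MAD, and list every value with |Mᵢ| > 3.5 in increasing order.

|Mᵢ| > 3.5 ⇔ |xᵢ − 265.00| > 3.5·55.50/0.6745 = 287.99.
So outliers lie outside [-22.99, 552.99].
568: M = 3.68 → outlier.

568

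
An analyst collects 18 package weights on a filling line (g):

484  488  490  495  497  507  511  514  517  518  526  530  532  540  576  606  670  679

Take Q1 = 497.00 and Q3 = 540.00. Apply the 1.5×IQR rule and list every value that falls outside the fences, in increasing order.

606, 670, 679

IQR = Q3 − Q1 = 540.00 − 497.00 = 43.00.
Lower fence = Q1 − 1.5·IQR = 497.00 − 64.50 = 432.50.
Upper fence = Q3 + 1.5·IQR = 540.00 + 64.50 = 604.50.
606 > 604.50 → outlier.
670 > 604.50 → outlier.
679 > 604.50 → outlier.
All remaining values lie within [432.50, 604.50].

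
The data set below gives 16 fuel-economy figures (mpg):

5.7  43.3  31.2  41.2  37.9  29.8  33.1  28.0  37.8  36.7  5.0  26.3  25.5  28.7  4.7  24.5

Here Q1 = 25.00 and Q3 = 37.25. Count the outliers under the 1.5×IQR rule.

IQR = 12.25; fences at 25.00 − 18.375 = 6.625 and 37.25 + 18.375 = 55.625.
Outside the cutoffs: 4.7, 5.0, 5.7.

3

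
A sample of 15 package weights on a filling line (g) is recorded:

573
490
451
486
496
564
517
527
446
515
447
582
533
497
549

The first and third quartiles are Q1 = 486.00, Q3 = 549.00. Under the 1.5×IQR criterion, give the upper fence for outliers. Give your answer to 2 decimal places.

643.50

IQR = Q3 − Q1 = 549.00 − 486.00 = 63.00.
Lower fence = Q1 − 1.5·IQR = 486.00 − 94.50 = 391.50.
Upper fence = Q3 + 1.5·IQR = 549.00 + 94.50 = 643.50.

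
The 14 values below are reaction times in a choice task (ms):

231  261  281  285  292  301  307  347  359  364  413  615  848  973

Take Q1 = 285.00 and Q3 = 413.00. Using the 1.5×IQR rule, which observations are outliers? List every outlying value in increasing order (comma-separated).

IQR = Q3 − Q1 = 413.00 − 285.00 = 128.00.
Lower fence = Q1 − 1.5·IQR = 285.00 − 192.00 = 93.00.
Upper fence = Q3 + 1.5·IQR = 413.00 + 192.00 = 605.00.
615 > 605.00 → outlier.
848 > 605.00 → outlier.
973 > 605.00 → outlier.
All remaining values lie within [93.00, 605.00].

615, 848, 973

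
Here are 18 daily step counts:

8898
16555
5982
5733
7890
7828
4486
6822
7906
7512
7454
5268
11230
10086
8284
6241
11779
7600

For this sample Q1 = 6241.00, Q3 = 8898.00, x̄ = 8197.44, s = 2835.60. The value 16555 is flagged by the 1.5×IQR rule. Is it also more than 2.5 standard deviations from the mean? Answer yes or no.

z = (16555 − 8197.44) / 2835.60 = 2.95.
|z| = 2.95 > 2.5.

yes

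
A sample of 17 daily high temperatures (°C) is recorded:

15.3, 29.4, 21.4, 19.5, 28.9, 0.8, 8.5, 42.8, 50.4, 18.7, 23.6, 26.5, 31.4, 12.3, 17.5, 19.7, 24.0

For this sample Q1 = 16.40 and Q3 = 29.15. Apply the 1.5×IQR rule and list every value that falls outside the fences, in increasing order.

IQR = Q3 − Q1 = 29.15 − 16.40 = 12.75.
Lower fence = Q1 − 1.5·IQR = 16.40 − 19.125 = -2.725.
Upper fence = Q3 + 1.5·IQR = 29.15 + 19.125 = 48.275.
50.4 > 48.275 → outlier.
All remaining values lie within [-2.725, 48.275].

50.4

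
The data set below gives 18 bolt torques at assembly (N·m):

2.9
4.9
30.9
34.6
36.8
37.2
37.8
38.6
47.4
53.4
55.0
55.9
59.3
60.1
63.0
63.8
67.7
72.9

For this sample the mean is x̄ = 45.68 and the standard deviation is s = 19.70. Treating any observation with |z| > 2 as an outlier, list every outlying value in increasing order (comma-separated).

Cutoffs at x̄ ± 2s: 45.68 ± 2·19.70 = [6.28, 85.08].
2.9: z = -2.17, |z| > 2 → outlier.
4.9: z = -2.07, |z| > 2 → outlier.
Every other value lies within [6.28, 85.08].

2.9, 4.9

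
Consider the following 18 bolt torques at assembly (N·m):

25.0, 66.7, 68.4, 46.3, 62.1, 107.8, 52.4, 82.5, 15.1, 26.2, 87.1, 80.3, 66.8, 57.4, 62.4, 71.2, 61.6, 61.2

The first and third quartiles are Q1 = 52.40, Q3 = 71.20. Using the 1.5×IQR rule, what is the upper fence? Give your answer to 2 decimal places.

IQR = Q3 − Q1 = 71.20 − 52.40 = 18.80.
Lower fence = Q1 − 1.5·IQR = 52.40 − 28.20 = 24.20.
Upper fence = Q3 + 1.5·IQR = 71.20 + 28.20 = 99.40.

99.40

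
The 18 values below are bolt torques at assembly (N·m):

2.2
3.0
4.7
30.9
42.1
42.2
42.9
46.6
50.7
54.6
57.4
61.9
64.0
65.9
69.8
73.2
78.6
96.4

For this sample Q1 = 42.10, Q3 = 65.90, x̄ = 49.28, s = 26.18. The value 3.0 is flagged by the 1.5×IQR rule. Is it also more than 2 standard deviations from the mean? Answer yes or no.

z = (3.0 − 49.28) / 26.18 = -1.77.
|z| = 1.77 ≤ 2.

no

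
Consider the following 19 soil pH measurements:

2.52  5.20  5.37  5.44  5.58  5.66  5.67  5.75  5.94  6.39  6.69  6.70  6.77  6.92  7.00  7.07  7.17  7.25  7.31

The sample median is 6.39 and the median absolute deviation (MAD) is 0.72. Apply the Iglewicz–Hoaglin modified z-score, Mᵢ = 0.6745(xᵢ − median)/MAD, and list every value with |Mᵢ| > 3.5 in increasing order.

2.52

|Mᵢ| > 3.5 ⇔ |xᵢ − 6.39| > 3.5·0.72/0.6745 = 3.74.
So outliers lie outside [2.65, 10.13].
2.52: M = -3.63 → outlier.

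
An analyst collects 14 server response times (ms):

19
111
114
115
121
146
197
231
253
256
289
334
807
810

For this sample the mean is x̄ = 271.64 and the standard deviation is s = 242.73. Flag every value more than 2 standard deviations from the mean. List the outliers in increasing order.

807, 810

Cutoffs at x̄ ± 2s: 271.64 ± 2·242.73 = [-213.82, 757.10].
807: z = 2.21, |z| > 2 → outlier.
810: z = 2.22, |z| > 2 → outlier.
Every other value lies within [-213.82, 757.10].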